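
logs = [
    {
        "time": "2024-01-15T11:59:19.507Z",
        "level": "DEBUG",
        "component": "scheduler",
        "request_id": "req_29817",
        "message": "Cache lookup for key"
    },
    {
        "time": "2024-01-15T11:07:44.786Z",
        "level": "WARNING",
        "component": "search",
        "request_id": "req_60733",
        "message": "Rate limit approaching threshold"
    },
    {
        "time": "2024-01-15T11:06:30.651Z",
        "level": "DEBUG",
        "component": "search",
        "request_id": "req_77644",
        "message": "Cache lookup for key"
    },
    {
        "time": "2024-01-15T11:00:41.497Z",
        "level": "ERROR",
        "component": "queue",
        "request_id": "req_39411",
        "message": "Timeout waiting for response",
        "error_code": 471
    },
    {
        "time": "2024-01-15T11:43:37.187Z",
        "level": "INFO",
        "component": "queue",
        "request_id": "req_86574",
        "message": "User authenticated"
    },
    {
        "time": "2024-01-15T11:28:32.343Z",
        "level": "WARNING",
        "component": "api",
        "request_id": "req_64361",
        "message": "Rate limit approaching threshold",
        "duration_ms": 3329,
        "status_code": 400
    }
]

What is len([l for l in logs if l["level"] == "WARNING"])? 2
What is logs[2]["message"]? "Cache lookup for key"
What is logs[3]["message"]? "Timeout waiting for response"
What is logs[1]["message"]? "Rate limit approaching threshold"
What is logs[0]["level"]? "DEBUG"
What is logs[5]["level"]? "WARNING"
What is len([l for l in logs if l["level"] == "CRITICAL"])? 0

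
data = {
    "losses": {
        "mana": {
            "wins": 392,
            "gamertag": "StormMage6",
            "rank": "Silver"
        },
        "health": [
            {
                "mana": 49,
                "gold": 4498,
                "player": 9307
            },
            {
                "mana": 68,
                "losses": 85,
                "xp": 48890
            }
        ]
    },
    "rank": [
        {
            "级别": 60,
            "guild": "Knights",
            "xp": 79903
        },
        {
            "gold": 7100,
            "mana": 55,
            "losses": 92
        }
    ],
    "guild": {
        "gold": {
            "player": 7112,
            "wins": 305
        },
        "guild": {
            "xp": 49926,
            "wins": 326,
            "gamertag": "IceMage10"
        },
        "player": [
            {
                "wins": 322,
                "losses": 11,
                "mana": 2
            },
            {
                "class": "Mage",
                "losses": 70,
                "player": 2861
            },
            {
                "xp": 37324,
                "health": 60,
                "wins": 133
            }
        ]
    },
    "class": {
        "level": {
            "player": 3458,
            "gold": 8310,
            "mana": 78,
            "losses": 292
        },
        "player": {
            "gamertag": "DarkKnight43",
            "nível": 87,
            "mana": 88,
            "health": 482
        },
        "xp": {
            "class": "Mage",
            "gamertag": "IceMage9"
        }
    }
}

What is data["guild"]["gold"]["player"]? 7112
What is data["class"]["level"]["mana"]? 78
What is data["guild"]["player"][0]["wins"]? 322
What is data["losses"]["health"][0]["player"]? 9307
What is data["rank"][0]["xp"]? 79903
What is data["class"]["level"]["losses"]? 292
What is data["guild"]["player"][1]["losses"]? 70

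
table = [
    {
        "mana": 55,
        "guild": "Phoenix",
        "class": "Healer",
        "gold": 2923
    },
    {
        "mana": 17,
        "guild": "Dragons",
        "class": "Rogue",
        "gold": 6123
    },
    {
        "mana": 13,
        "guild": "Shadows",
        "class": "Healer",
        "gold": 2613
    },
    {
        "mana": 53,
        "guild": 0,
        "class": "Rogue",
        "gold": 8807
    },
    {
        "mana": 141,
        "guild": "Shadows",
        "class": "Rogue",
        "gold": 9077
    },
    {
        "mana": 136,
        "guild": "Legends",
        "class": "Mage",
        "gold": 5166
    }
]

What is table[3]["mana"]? 53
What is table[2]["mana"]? 13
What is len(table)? 6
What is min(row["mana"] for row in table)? 13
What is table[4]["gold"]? 9077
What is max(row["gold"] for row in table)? 9077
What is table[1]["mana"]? 17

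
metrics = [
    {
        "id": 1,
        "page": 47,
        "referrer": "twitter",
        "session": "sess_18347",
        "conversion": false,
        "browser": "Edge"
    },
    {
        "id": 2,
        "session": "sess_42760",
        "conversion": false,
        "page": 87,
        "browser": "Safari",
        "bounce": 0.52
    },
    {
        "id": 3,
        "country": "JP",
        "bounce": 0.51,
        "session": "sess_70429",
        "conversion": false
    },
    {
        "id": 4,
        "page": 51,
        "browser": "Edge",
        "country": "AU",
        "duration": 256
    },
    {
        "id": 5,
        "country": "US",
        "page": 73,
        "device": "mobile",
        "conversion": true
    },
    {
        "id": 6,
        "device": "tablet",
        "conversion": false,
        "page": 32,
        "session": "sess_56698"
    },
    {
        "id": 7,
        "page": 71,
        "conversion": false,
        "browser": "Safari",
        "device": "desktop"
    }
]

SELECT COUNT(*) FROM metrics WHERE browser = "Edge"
2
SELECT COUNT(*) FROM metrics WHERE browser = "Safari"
2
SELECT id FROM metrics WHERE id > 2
[3, 4, 5, 6, 7]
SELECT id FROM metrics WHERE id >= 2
[2, 3, 4, 5, 6, 7]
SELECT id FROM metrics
[1, 2, 3, 4, 5, 6, 7]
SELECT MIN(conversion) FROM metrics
False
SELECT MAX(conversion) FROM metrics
True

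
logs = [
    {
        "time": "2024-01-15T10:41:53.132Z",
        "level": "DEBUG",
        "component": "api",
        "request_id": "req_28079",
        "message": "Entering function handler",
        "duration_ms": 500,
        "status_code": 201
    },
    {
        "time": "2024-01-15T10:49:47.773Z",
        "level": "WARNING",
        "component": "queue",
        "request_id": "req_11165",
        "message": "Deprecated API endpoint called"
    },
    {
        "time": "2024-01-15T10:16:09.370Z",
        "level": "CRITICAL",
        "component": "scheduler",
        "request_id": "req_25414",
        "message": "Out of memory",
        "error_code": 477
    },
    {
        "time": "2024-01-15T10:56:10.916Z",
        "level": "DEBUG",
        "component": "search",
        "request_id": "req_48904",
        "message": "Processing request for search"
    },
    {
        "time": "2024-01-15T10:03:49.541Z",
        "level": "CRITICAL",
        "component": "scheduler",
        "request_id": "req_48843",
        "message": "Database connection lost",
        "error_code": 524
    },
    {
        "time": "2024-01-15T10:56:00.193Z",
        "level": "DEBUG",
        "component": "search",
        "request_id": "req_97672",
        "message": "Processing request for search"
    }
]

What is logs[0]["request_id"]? "req_28079"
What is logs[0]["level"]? "DEBUG"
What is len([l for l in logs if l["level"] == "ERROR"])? 0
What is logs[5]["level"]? "DEBUG"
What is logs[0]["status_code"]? 201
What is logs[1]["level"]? "WARNING"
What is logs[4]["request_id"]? "req_48843"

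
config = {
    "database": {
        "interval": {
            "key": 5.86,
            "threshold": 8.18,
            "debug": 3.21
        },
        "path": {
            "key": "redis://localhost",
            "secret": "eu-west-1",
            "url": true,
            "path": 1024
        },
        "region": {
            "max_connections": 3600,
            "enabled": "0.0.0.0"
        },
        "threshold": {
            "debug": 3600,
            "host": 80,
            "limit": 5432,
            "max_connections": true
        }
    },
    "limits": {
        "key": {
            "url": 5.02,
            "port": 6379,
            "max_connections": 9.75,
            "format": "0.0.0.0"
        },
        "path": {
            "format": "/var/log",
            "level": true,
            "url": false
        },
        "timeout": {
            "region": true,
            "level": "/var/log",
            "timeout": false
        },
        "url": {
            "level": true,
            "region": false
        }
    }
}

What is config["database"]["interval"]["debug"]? 3.21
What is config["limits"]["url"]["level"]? True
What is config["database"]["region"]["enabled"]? "0.0.0.0"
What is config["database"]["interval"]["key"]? 5.86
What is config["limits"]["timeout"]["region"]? True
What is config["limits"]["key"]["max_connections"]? 9.75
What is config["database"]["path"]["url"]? True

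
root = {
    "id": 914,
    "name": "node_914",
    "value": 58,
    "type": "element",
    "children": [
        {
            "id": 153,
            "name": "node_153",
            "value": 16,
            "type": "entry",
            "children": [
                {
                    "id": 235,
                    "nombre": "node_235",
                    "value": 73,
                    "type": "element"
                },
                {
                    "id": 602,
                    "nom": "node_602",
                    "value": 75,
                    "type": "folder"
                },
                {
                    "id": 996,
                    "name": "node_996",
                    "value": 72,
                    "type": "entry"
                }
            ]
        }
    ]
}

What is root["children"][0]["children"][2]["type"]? "entry"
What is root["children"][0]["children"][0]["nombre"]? "node_235"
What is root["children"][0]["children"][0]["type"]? "element"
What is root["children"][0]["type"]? "entry"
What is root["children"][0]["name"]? "node_153"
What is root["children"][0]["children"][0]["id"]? 235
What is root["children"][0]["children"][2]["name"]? "node_996"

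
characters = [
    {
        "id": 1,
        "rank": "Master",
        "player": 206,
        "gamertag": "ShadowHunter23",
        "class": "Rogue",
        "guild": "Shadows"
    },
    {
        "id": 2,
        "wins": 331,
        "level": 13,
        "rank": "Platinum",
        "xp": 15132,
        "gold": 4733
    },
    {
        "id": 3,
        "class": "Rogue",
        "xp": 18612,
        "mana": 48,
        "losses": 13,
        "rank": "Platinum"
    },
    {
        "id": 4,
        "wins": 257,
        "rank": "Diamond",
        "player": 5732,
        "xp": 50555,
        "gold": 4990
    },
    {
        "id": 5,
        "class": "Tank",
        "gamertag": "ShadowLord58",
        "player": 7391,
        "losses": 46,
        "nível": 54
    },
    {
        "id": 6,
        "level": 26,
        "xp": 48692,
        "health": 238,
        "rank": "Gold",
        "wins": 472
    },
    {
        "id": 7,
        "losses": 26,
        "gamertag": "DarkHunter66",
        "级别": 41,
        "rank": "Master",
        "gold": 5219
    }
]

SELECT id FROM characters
[1, 2, 3, 4, 5, 6, 7]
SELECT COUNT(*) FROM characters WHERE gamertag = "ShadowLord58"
1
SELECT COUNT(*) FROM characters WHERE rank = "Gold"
1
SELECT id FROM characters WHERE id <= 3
[1, 2, 3]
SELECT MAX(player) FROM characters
7391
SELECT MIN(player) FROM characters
206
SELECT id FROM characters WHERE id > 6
[7]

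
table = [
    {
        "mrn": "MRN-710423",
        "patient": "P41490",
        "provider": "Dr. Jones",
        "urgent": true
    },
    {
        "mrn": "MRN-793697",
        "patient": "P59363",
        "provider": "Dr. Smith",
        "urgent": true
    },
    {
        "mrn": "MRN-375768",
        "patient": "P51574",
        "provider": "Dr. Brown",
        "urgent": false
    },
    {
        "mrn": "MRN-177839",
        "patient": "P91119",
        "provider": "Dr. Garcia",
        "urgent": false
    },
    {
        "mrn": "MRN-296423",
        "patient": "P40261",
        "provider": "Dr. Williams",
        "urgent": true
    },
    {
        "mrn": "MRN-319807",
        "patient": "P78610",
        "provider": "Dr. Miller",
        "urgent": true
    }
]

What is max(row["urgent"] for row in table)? True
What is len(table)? 6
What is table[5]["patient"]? "P78610"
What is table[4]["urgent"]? True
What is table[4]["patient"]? "P40261"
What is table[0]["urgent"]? True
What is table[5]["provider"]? "Dr. Miller"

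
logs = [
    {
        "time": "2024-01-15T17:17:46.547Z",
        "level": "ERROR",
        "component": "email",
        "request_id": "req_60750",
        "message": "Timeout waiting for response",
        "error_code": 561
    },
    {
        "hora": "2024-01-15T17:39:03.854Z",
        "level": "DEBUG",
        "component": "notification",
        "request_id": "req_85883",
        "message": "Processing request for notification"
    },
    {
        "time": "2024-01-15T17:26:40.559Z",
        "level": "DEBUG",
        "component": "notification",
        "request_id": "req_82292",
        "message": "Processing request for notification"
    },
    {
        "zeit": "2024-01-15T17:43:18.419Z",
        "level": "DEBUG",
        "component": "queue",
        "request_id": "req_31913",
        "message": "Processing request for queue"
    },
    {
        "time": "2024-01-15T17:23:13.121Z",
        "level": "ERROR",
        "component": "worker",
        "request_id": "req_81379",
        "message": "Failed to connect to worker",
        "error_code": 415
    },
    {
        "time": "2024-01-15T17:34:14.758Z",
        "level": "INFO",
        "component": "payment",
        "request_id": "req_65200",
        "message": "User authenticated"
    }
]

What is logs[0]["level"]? "ERROR"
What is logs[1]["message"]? "Processing request for notification"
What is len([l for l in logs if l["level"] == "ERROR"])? 2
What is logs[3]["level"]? "DEBUG"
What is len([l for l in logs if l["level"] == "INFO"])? 1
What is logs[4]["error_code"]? 415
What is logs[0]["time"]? "2024-01-15T17:17:46.547Z"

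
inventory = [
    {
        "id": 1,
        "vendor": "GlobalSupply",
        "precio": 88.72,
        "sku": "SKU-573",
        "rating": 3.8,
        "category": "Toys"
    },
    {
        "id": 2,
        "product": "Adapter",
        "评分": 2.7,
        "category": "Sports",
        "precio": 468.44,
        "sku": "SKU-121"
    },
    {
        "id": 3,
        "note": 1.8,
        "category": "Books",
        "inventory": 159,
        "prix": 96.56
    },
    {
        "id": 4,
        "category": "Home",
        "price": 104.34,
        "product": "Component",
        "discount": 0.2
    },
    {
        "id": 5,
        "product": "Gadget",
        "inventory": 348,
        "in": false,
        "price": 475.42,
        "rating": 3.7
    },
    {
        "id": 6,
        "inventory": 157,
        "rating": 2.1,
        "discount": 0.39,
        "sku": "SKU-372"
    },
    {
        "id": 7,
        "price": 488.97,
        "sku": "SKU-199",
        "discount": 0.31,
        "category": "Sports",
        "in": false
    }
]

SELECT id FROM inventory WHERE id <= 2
[1, 2]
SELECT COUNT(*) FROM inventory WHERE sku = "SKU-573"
1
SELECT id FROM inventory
[1, 2, 3, 4, 5, 6, 7]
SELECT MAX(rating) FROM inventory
3.8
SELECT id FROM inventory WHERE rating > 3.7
[1]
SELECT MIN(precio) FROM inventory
88.72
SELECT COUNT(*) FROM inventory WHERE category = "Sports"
2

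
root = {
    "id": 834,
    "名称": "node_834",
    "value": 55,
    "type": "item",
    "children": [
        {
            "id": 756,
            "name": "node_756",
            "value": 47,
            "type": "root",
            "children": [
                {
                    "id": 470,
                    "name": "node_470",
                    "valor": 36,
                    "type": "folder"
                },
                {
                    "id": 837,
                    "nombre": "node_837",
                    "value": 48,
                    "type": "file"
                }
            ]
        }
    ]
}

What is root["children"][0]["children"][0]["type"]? "folder"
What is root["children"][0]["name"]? "node_756"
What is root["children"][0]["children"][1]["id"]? 837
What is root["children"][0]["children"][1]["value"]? 48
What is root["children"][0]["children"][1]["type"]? "file"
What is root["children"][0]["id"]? 756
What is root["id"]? 834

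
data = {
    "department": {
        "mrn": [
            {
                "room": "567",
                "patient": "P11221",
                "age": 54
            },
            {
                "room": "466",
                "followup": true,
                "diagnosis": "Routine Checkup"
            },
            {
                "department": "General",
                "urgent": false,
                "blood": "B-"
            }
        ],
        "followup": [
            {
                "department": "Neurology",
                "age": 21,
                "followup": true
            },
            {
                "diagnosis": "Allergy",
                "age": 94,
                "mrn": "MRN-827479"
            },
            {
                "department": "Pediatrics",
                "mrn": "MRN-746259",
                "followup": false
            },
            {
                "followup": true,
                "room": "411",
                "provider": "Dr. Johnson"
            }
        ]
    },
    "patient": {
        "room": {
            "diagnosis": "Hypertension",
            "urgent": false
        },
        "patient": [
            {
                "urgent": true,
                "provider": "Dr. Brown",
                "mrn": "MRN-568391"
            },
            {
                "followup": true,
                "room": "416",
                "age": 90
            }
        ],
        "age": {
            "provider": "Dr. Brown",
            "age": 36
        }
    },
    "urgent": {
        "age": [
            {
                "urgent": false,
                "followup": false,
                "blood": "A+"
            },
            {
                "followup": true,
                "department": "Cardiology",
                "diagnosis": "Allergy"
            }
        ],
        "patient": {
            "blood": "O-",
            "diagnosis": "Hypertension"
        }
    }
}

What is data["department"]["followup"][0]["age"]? 21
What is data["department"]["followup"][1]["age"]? 94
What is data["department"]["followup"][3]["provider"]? "Dr. Johnson"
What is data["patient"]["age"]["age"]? 36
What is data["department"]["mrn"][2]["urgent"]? False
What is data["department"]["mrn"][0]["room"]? "567"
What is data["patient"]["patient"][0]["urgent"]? True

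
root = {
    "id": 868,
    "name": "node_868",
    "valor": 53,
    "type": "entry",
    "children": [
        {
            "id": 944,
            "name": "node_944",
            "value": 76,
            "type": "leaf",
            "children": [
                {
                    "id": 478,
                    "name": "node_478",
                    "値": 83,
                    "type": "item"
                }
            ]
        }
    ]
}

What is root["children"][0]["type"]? "leaf"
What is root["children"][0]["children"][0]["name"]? "node_478"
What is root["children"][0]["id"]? 944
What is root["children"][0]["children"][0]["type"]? "item"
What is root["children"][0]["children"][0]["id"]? 478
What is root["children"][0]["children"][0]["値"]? 83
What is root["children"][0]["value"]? 76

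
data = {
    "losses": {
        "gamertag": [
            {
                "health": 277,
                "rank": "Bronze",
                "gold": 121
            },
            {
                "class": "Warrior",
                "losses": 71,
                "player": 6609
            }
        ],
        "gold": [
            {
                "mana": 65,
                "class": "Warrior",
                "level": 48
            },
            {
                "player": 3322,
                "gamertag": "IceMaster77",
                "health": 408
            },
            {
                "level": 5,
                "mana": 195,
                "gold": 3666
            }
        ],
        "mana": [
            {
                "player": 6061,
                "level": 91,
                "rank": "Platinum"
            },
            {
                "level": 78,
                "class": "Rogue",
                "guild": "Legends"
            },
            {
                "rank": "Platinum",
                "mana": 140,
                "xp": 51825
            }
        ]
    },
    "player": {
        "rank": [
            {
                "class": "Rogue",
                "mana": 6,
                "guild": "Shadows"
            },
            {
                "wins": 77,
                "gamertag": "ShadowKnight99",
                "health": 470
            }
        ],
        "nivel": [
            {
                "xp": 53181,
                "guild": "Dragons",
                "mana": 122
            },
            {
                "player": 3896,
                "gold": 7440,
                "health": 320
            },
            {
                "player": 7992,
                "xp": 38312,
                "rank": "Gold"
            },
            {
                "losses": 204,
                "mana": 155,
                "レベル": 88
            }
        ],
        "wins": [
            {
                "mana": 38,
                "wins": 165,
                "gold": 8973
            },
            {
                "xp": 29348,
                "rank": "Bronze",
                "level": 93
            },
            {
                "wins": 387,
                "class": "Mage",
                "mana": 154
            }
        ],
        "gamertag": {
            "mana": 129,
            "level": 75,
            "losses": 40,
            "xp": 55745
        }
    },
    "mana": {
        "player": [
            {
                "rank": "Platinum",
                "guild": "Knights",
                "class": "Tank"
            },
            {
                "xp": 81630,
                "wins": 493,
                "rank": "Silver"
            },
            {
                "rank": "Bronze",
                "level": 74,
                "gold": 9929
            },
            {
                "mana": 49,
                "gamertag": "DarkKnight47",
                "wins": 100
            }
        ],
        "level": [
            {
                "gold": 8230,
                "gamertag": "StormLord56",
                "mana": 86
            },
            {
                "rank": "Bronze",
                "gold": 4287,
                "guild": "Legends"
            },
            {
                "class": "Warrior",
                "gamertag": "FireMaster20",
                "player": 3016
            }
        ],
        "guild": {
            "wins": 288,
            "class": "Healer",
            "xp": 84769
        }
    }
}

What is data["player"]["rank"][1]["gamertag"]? "ShadowKnight99"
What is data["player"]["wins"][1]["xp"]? 29348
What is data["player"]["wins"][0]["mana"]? 38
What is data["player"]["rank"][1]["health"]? 470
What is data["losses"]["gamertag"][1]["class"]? "Warrior"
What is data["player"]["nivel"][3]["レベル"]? 88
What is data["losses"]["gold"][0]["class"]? "Warrior"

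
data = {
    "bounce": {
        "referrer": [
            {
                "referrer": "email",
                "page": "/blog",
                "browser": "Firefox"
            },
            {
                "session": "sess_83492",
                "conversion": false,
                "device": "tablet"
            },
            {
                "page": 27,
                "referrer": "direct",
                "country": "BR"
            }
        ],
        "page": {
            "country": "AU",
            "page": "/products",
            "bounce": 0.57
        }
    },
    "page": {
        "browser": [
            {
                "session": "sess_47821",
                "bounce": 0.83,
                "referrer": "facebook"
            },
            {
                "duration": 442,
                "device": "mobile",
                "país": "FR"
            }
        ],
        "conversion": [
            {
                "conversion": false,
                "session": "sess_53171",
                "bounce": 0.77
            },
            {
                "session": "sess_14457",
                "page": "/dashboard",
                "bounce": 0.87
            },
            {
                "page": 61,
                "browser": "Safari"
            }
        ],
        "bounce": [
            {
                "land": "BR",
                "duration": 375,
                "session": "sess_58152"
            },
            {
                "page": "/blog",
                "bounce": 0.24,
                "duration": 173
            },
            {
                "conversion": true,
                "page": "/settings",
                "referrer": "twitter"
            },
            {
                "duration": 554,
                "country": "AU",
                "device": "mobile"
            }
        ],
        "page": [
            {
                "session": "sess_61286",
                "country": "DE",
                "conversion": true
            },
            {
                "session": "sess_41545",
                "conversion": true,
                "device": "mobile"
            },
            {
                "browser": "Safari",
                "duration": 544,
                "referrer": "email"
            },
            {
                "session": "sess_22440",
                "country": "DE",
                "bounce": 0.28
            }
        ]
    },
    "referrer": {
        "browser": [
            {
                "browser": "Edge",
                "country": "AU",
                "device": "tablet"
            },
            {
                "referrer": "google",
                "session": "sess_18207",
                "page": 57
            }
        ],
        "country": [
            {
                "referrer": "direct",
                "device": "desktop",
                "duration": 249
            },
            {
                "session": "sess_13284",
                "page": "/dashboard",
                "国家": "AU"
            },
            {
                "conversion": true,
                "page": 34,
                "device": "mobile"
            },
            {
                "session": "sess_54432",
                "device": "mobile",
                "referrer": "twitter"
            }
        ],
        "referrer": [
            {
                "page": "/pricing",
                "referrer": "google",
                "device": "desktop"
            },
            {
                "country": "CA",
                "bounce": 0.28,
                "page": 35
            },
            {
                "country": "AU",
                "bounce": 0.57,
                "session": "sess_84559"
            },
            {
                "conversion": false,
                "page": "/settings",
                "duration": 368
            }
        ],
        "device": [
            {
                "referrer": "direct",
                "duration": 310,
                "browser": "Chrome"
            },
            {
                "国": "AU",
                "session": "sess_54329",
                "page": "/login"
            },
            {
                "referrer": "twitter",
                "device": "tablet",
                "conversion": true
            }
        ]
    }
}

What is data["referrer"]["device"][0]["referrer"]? "direct"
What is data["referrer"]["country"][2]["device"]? "mobile"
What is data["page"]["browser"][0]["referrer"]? "facebook"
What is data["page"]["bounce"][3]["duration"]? 554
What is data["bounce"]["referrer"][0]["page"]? "/blog"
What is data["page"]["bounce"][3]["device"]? "mobile"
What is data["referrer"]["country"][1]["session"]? "sess_13284"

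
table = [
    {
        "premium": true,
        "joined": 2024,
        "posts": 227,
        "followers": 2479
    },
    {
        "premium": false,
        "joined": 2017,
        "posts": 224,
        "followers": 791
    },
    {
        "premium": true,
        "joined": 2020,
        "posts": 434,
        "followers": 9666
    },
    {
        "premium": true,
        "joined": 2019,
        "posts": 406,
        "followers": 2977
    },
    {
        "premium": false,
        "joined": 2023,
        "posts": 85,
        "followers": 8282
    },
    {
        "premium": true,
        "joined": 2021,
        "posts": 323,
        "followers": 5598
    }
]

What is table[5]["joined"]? 2021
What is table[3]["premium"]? True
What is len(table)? 6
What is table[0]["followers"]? 2479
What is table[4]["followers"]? 8282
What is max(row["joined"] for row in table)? 2024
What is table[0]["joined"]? 2024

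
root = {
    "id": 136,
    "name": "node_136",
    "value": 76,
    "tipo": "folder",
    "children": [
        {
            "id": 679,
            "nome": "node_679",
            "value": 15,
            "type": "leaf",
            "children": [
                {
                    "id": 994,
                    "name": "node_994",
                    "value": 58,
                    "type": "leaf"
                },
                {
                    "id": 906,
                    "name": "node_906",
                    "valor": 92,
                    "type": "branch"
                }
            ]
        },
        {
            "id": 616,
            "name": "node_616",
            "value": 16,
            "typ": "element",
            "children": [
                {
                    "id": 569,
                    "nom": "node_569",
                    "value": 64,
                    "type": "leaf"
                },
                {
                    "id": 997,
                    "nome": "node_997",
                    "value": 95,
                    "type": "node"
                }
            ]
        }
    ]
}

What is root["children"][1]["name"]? "node_616"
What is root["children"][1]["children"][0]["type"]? "leaf"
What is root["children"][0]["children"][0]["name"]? "node_994"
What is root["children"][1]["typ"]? "element"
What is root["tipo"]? "folder"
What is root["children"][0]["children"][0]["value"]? 58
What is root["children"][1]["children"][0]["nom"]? "node_569"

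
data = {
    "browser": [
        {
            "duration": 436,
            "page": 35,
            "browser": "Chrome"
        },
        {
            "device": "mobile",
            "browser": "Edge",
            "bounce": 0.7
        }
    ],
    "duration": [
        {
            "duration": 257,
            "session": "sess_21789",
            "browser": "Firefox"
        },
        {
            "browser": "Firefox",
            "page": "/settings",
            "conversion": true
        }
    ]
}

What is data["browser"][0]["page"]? 35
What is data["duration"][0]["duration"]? 257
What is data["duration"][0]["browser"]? "Firefox"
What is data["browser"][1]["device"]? "mobile"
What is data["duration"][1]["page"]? "/settings"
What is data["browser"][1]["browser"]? "Edge"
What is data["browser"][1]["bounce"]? 0.7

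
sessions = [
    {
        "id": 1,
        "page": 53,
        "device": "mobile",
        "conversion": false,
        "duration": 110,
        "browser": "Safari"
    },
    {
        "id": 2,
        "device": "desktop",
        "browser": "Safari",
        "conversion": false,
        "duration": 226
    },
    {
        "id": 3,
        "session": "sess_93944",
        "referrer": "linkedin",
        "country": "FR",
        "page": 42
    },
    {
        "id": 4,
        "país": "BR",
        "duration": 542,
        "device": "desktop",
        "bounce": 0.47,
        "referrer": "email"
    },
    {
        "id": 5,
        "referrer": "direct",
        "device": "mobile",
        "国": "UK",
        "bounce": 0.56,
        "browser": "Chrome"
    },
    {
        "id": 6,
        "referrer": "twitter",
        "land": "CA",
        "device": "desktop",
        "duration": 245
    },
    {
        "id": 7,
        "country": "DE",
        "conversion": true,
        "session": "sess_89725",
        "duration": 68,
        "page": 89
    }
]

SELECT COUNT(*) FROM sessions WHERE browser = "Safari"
2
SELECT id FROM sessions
[1, 2, 3, 4, 5, 6, 7]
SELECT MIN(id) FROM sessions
1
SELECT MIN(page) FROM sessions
42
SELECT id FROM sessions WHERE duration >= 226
[2, 4, 6]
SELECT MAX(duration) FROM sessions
542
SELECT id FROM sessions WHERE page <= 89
[1, 3, 7]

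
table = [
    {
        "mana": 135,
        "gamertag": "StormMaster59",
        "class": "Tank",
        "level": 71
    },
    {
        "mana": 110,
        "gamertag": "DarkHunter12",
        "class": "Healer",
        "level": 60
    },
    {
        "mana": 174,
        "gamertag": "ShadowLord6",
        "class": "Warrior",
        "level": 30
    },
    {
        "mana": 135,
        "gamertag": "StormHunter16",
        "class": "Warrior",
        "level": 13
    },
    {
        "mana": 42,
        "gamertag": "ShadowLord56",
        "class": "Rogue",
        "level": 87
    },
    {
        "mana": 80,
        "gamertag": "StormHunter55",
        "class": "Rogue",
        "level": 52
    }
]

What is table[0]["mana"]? 135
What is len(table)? 6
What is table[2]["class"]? "Warrior"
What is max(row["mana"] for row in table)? 174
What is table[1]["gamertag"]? "DarkHunter12"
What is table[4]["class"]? "Rogue"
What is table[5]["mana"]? 80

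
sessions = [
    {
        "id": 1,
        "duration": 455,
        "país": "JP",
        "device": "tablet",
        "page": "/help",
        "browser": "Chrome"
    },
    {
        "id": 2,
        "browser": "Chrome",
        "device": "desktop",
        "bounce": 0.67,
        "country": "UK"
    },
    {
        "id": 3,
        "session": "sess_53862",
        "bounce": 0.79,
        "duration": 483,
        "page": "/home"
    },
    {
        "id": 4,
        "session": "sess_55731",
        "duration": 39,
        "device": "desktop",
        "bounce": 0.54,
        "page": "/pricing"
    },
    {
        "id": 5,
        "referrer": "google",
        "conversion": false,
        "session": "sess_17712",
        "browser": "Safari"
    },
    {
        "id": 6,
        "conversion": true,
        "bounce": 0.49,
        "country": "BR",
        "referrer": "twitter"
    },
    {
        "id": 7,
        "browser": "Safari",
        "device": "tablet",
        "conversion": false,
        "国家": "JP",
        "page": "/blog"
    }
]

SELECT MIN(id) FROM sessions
1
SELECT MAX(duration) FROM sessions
483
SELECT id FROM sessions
[1, 2, 3, 4, 5, 6, 7]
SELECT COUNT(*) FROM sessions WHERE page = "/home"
1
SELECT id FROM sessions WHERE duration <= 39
[4]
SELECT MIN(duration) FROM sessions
39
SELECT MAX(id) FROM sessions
7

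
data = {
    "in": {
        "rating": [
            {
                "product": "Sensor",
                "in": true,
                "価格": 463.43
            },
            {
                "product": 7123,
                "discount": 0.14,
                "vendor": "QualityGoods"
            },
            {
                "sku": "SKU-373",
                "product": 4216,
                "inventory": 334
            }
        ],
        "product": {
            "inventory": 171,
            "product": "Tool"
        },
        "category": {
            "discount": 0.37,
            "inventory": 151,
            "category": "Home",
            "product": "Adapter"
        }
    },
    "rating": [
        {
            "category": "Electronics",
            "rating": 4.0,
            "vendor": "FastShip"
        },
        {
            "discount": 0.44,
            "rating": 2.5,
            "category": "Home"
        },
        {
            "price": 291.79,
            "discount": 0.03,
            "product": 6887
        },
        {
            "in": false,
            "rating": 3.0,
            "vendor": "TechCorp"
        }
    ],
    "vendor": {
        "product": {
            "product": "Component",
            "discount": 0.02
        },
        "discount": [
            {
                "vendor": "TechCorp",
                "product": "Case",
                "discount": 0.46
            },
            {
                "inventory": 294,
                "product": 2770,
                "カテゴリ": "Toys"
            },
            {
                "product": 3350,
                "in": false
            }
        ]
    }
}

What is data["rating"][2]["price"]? 291.79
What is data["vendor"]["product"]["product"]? "Component"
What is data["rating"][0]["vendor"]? "FastShip"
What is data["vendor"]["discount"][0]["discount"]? 0.46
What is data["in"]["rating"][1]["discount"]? 0.14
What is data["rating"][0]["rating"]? 4.0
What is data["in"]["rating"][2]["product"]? 4216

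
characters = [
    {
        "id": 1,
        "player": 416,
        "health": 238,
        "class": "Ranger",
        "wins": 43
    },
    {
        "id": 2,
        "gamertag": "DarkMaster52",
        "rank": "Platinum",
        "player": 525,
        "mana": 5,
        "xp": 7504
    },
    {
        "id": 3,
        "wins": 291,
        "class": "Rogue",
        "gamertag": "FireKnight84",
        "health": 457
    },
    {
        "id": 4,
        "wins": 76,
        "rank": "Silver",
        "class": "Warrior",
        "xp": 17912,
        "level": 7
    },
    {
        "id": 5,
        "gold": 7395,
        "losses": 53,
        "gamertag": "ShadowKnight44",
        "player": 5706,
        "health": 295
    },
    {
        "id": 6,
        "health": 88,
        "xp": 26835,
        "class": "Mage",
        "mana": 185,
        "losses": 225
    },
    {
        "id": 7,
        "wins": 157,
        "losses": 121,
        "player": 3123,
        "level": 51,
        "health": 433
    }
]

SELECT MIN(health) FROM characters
88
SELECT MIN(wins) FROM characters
43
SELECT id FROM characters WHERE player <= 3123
[1, 2, 7]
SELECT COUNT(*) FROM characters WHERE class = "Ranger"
1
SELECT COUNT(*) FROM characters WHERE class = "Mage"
1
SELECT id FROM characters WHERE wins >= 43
[1, 3, 4, 7]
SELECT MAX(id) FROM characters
7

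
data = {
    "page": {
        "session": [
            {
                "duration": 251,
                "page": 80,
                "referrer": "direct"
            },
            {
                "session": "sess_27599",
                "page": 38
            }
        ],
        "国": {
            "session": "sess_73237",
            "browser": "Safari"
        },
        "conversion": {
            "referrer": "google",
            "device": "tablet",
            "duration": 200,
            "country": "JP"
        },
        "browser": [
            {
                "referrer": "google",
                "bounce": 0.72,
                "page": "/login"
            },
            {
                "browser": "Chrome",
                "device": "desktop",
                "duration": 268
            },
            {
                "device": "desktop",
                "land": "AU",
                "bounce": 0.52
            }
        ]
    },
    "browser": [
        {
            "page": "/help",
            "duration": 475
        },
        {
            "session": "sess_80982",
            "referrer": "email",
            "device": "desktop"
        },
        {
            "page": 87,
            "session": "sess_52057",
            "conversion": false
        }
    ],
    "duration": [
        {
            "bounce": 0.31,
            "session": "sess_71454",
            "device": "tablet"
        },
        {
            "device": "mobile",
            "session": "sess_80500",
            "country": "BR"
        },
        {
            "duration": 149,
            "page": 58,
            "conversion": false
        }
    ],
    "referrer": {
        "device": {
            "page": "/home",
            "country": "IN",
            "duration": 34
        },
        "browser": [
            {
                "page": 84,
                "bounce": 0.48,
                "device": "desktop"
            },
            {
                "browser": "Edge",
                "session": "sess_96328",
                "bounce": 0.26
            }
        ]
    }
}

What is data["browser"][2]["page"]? 87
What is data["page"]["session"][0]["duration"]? 251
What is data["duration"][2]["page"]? 58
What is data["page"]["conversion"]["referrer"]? "google"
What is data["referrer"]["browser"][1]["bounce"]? 0.26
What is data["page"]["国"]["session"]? "sess_73237"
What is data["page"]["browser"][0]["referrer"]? "google"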